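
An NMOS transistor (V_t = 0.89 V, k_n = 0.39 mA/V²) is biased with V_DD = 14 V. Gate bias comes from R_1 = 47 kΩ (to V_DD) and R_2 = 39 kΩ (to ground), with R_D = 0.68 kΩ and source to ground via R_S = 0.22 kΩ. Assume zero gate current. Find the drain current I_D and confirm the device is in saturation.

I_D ≈ 4.1 mA

V_G = V_DD·R_2/(R_1+R_2) = 14×39/86 = 6.35 V.
Assume saturation: I_D = (k_n/2)(V_GS − V_t)² with V_GS = V_G − I_D·R_S = 6.35 − 0.22·I_D.
Substituting gives 0.00944·I_D² − 1.47·I_D + 5.81 = 0, with roots I_D = 4.06 or 152 mA.
The root I_D = 152 mA gives V_GS = -27 V ≤ V_t, so take I_D = 4.06 mA.
Then V_GS = 5.45 V and V_DS = V_DD − I_D(R_D+R_S) = 14 − 4.06×0.9 = 10.3 V.
Saturation requires V_DS ≥ V_GS − V_t = 4.56 V; 10.3 ≥ 4.56 ✓.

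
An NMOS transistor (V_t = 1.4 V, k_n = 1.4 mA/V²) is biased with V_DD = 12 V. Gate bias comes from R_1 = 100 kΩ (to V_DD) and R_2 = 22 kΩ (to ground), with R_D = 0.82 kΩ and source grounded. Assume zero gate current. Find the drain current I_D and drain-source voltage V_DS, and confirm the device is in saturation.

V_G = V_DD·R_2/(R_1+R_2) = 12×22/122 = 2.16 V. With the source grounded, V_GS = V_G = 2.16 V.
Assume saturation: I_D = (k_n/2)(V_GS − V_t)² = (1.4/2)×(2.16 − 1.4)² = 0.7×0.764² = 0.409 mA.
V_DS = V_DD − I_D·R_D = 12 − 0.409×0.82 = 11.7 V.
Saturation requires V_DS ≥ V_GS − V_t = 0.764 V; 11.7 ≥ 0.764 ✓.

I_D ≈ 0.41 mA, V_DS ≈ 12 V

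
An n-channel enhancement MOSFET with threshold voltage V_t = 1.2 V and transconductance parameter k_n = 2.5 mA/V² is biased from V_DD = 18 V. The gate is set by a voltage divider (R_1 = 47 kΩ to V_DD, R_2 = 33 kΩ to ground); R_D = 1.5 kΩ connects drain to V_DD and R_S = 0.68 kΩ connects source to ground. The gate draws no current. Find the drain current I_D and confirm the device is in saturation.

V_G = V_DD·R_2/(R_1+R_2) = 18×33/80 = 7.42 V.
Assume saturation: I_D = (k_n/2)(V_GS − V_t)² with V_GS = V_G − I_D·R_S = 7.42 − 0.68·I_D.
Substituting gives 0.578·I_D² − 11.6·I_D + 48.4 = 0, with roots I_D = 5.95 or 14.1 mA.
The root I_D = 14.1 mA gives V_GS = -2.16 V ≤ V_t, so take I_D = 5.95 mA.
Then V_GS = 3.38 V and V_DS = V_DD − I_D(R_D+R_S) = 18 − 5.95×2.18 = 5.04 V.
Saturation requires V_DS ≥ V_GS − V_t = 2.18 V; 5.04 ≥ 2.18 ✓.

I_D ≈ 5.9 mA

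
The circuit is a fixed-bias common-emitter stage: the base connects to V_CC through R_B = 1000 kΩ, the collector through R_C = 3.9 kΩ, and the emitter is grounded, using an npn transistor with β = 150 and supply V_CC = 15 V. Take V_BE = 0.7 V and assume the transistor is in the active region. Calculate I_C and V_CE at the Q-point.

Base loop: V_CC = I_B·R_B + V_BE, so I_B = (15 − 0.7)/1000 kΩ = 0.0143 mA.
In the active region I_C = β·I_B = 150 × 0.0143 = 2.15 mA.
Collector loop: V_CE = V_CC − I_C·R_C = 15 − 2.15×3.9 = 6.63 V.
Since V_CE = 6.63 V > V_CE(sat) ≈ 0.2 V, the transistor is in the active region as assumed.

I_C ≈ 2.1 mA, V_CE ≈ 6.6 V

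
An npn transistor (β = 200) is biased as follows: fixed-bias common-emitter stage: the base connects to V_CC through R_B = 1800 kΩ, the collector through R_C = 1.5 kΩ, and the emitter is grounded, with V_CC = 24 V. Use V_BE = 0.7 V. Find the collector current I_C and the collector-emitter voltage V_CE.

I_C ≈ 2.6 mA, V_CE ≈ 20 V

Base loop: V_CC = I_B·R_B + V_BE, so I_B = (24 − 0.7)/1800 kΩ = 0.0129 mA.
In the active region I_C = β·I_B = 200 × 0.0129 = 2.59 mA.
Collector loop: V_CE = V_CC − I_C·R_C = 24 − 2.59×1.5 = 20.1 V.
Since V_CE = 20.1 V > V_CE(sat) ≈ 0.2 V, the transistor is in the active region as assumed.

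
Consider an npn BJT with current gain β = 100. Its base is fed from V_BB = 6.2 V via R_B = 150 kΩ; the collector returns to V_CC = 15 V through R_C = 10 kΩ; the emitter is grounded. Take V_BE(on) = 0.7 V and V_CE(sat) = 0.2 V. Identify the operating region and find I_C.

saturation; I_C ≈ 1.5 mA

Assume active: I_B = (6.2 − 0.7)/150 = 0.0367 mA, giving I_C = β·I_B = 3.67 mA.
But then V_CE = 15 − 3.67×10 = -21.7 V < V_CE(sat) = 0.2 V — impossible in the active region.
So the transistor is saturated. With V_CE = 0.2 V, I_C = (V_CC − 0.2)/R_C = 14.8/10 = 1.48 mA.
Check: β·I_B = 3.67 mA > I_C = 1.48 mA, confirming saturation.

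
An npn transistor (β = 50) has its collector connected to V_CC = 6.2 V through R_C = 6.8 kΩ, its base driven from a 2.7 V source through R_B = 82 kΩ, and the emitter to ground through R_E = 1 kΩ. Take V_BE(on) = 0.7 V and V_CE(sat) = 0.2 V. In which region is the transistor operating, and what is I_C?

Assume active. Base-emitter loop: I_B = (V_BB − V_BE)/(R_B + (β+1)R_E) = (2.7 − 0.7)/(82 + 51×1) = 0.015 mA.
I_C = β·I_B = 50×0.015 = 0.752 mA.
V_CE = V_CC − I_C·R_C − I_E·R_E = 6.2 − 0.752×6.8 − 0.767×1 = 0.32 V > V_CE(sat), so the active-region assumption holds.

active; I_C ≈ 0.75 mA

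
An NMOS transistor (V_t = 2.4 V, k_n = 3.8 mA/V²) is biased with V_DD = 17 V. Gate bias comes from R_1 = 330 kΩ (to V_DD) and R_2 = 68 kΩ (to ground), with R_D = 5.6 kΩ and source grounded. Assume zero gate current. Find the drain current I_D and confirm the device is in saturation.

I_D ≈ 0.48 mA

V_G = V_DD·R_2/(R_1+R_2) = 17×68/398 = 2.9 V. With the source grounded, V_GS = V_G = 2.9 V.
Assume saturation: I_D = (k_n/2)(V_GS − V_t)² = (3.8/2)×(2.9 − 2.4)² = 1.9×0.505² = 0.484 mA.
V_DS = V_DD − I_D·R_D = 17 − 0.484×5.6 = 14.3 V.
Saturation requires V_DS ≥ V_GS − V_t = 0.505 V; 14.3 ≥ 0.505 ✓.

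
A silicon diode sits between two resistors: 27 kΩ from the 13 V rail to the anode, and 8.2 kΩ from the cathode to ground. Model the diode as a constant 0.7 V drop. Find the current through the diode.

I ≈ 0.35 mA

The two resistors are in series with the diode, so KVL gives 13 = I·27 + 0.7 + I·8.2.
I = (13 − 0.7) / (27 + 8.2) kΩ = 12.3 / 35.2 = 0.349 mA.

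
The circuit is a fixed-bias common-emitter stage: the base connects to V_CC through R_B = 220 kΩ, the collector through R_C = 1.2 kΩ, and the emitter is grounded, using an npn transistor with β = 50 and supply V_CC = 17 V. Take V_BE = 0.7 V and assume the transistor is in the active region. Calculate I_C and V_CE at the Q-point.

Base loop: V_CC = I_B·R_B + V_BE, so I_B = (17 − 0.7)/220 kΩ = 0.0741 mA.
In the active region I_C = β·I_B = 50 × 0.0741 = 3.7 mA.
Collector loop: V_CE = V_CC − I_C·R_C = 17 − 3.7×1.2 = 12.6 V.
Since V_CE = 12.6 V > V_CE(sat) ≈ 0.2 V, the transistor is in the active region as assumed.

I_C ≈ 3.7 mA, V_CE ≈ 13 V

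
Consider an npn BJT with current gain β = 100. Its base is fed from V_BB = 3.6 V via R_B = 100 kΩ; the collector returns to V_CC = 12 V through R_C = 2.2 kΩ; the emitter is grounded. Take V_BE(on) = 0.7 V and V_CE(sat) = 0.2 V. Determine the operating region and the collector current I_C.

Assume active. Base-emitter loop: I_B = (V_BB − V_BE)/R_B = (3.6 − 0.7)/100 = 0.029 mA.
I_C = β·I_B = 100×0.029 = 2.9 mA.
V_CE = V_CC − I_C·R_C = 12 − 2.9×2.2 = 5.62 V > V_CE(sat), so the active-region assumption holds.

active; I_C ≈ 2.9 mA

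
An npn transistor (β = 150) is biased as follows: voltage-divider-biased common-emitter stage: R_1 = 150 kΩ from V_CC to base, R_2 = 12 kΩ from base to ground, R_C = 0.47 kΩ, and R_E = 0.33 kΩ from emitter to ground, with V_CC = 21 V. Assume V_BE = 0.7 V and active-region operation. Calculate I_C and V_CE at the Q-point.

I_C ≈ 2.1 mA, V_CE ≈ 19 V

Thevenize the base divider: V_Th = V_CC·R_2/(R_1+R_2) = 21×12/162 = 1.56 V, R_Th = R_1‖R_2 = 11.1 kΩ.
Base-emitter loop: V_Th = I_B·R_Th + V_BE + (β+1)I_B·R_E, so I_B = (1.56 − 0.7) / (11.1 + 151×0.33) = 0.014 mA.
I_C = β·I_B = 150×0.014 = 2.11 mA, and I_E = (β+1)I_B = 2.12 mA.
V_CE = V_CC − I_C·R_C − I_E·R_E = 21 − 2.11×0.47 − 2.12×0.33 = 19.3 V.
V_CE = 19.3 V > 0.2 V confirms active-region operation.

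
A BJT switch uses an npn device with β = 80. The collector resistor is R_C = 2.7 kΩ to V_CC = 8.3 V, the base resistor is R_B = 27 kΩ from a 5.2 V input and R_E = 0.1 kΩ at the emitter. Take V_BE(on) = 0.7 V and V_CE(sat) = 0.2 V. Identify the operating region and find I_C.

Assume active: I_B = (5.2 − 0.7)/(27 + 81×0.1) = 0.128 mA, I_C = β·I_B = 10.3 mA.
Then V_CE = 8.3 − 10.3×2.7 − 10.4×0.1 = -20.4 V < 0.2 V — the active assumption fails.
Re-solve with V_CE = 0.2 V. KCL at the emitter: V_E/R_E = (V_BB−0.7−V_E)/R_B + (V_CC−0.2−V_E)/R_C, giving V_E = 0.304 V.
I_C = (V_CC − 0.2 − V_E)/R_C = (8.1 − 0.304)/2.7 = 2.89 mA.
Check: I_B = (4.5 − 0.304)/27 = 0.155 mA, and β·I_B = 12.4 mA > I_C, confirming saturation.

saturation; I_C ≈ 2.9 mA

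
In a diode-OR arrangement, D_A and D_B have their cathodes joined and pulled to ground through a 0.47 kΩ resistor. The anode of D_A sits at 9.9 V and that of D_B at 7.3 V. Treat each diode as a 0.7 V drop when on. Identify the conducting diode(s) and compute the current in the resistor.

Only D_A conducts; I_R ≈ 20 mA

Assume both conduct. Then node N would need to be at both 9.9−0.7 = 9.2 V and 7.3−0.7 = 6.6 V, which is impossible.
Assume only D_A conducts: V_N = 9.9 − 0.7 = 9.2 V, so I_R = 9.2/0.47 = 19.6 mA.
Check D_B: its anode-to-cathode voltage is 7.3 − 9.2 = -1.9 V < 0.7 V, so it is off. The assumption is consistent.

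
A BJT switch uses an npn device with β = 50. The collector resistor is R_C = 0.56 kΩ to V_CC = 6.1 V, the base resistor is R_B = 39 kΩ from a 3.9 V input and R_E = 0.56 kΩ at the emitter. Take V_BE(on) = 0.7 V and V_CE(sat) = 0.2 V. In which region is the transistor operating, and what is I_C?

Assume active. Base-emitter loop: I_B = (V_BB − V_BE)/(R_B + (β+1)R_E) = (3.9 − 0.7)/(39 + 51×0.56) = 0.0474 mA.
I_C = β·I_B = 50×0.0474 = 2.37 mA.
V_CE = V_CC − I_C·R_C − I_E·R_E = 6.1 − 2.37×0.56 − 2.42×0.56 = 3.42 V > V_CE(sat), so the active-region assumption holds.

active; I_C ≈ 2.4 mA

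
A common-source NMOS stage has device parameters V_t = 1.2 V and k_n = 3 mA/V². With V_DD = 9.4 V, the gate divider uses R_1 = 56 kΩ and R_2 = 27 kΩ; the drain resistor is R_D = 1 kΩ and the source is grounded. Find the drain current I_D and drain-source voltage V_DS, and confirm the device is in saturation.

V_G = V_DD·R_2/(R_1+R_2) = 9.4×27/83 = 3.06 V. With the source grounded, V_GS = V_G = 3.06 V.
Assume saturation: I_D = (k_n/2)(V_GS − V_t)² = (3/2)×(3.06 − 1.2)² = 1.5×1.86² = 5.18 mA.
V_DS = V_DD − I_D·R_D = 9.4 − 5.18×1 = 4.22 V.
Saturation requires V_DS ≥ V_GS − V_t = 1.86 V; 4.22 ≥ 1.86 ✓.

I_D ≈ 5.2 mA, V_DS ≈ 4.2 V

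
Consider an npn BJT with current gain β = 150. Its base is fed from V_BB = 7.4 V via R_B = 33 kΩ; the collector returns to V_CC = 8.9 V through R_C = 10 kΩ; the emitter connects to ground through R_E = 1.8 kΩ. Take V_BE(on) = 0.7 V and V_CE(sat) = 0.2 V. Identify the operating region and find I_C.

saturation; I_C ≈ 0.71 mA

Assume active: I_B = (7.4 − 0.7)/(33 + 151×1.8) = 0.022 mA, I_C = β·I_B = 3.3 mA.
Then V_CE = 8.9 − 3.3×10 − 3.32×1.8 = -30 V < 0.2 V — the active assumption fails.
Re-solve with V_CE = 0.2 V. KCL at the emitter: V_E/R_E = (V_BB−0.7−V_E)/R_B + (V_CC−0.2−V_E)/R_C, giving V_E = 1.56 V.
I_C = (V_CC − 0.2 − V_E)/R_C = (8.7 − 1.56)/10 = 0.714 mA.
Check: I_B = (6.7 − 1.56)/33 = 0.156 mA, and β·I_B = 23.3 mA > I_C, confirming saturation.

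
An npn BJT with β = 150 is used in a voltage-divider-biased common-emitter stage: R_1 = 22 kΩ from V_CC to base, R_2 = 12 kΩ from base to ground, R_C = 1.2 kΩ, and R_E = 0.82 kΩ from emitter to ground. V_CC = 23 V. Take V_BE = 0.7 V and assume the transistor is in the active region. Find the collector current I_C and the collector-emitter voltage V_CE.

I_C ≈ 8.5 mA, V_CE ≈ 5.9 V

Thevenize the base divider: V_Th = V_CC·R_2/(R_1+R_2) = 23×12/34 = 8.12 V, R_Th = R_1‖R_2 = 7.76 kΩ.
Base-emitter loop: V_Th = I_B·R_Th + V_BE + (β+1)I_B·R_E, so I_B = (8.12 − 0.7) / (7.76 + 151×0.82) = 0.0564 mA.
I_C = β·I_B = 150×0.0564 = 8.46 mA, and I_E = (β+1)I_B = 8.51 mA.
V_CE = V_CC − I_C·R_C − I_E·R_E = 23 − 8.46×1.2 − 8.51×0.82 = 5.87 V.
V_CE = 5.87 V > 0.2 V confirms active-region operation.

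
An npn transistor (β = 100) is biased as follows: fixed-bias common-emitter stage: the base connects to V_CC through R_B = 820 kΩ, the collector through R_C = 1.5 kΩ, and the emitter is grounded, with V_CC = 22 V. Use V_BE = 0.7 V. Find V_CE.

Base loop: V_CC = I_B·R_B + V_BE, so I_B = (22 − 0.7)/820 kΩ = 0.026 mA.
In the active region I_C = β·I_B = 100 × 0.026 = 2.6 mA.
Collector loop: V_CE = V_CC − I_C·R_C = 22 − 2.6×1.5 = 18.1 V.
Since V_CE = 18.1 V > V_CE(sat) ≈ 0.2 V, the transistor is in the active region as assumed.

V_CE ≈ 18 V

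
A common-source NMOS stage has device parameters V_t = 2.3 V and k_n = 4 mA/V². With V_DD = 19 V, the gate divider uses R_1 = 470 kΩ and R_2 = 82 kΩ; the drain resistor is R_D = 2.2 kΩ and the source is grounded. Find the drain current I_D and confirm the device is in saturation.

I_D ≈ 0.55 mA

V_G = V_DD·R_2/(R_1+R_2) = 19×82/552 = 2.82 V. With the source grounded, V_GS = V_G = 2.82 V.
Assume saturation: I_D = (k_n/2)(V_GS − V_t)² = (4/2)×(2.82 − 2.3)² = 2×0.522² = 0.546 mA.
V_DS = V_DD − I_D·R_D = 19 − 0.546×2.2 = 17.8 V.
Saturation requires V_DS ≥ V_GS − V_t = 0.522 V; 17.8 ≥ 0.522 ✓.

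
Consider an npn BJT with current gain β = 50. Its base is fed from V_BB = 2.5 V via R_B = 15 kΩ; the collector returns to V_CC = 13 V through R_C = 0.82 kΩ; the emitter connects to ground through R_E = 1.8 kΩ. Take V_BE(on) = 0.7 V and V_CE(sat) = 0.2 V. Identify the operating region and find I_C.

Assume active. Base-emitter loop: I_B = (V_BB − V_BE)/(R_B + (β+1)R_E) = (2.5 − 0.7)/(15 + 51×1.8) = 0.0169 mA.
I_C = β·I_B = 50×0.0169 = 0.843 mA.
V_CE = V_CC − I_C·R_C − I_E·R_E = 13 − 0.843×0.82 − 0.86×1.8 = 10.8 V > V_CE(sat), so the active-region assumption holds.

active; I_C ≈ 0.84 mA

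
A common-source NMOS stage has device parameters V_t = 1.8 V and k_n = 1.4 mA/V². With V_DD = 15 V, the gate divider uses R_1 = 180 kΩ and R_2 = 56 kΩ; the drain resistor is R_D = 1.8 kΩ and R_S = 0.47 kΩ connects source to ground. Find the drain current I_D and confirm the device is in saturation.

V_G = V_DD·R_2/(R_1+R_2) = 15×56/236 = 3.56 V.
Assume saturation: I_D = (k_n/2)(V_GS − V_t)² with V_GS = V_G − I_D·R_S = 3.56 − 0.47·I_D.
Substituting gives 0.155·I_D² − 2.16·I_D + 2.17 = 0, with roots I_D = 1.09 or 12.9 mA.
The root I_D = 12.9 mA gives V_GS = -2.49 V ≤ V_t, so take I_D = 1.09 mA.
Then V_GS = 3.05 V and V_DS = V_DD − I_D(R_D+R_S) = 15 − 1.09×2.27 = 12.5 V.
Saturation requires V_DS ≥ V_GS − V_t = 1.25 V; 12.5 ≥ 1.25 ✓.

I_D ≈ 1.1 mA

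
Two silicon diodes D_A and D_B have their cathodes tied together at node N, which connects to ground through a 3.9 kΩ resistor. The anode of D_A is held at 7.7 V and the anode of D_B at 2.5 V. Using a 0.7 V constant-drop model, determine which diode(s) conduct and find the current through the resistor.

Assume both conduct. Then node N would need to be at both 7.7−0.7 = 7 V and 2.5−0.7 = 1.8 V, which is impossible.
Assume only D_A conducts: V_N = 7.7 − 0.7 = 7 V, so I_R = 7/3.9 = 1.79 mA.
Check D_B: its anode-to-cathode voltage is 2.5 − 7 = -4.5 V < 0.7 V, so it is off. The assumption is consistent.

Only D_A conducts; I_R ≈ 1.8 mA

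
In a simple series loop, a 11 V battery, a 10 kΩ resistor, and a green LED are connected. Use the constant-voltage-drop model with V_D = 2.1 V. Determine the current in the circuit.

I ≈ 0.89 mA

KVL around the loop: 11 = V_D + I·R = 2.1 + I × 10 kΩ.
So I = (11 − 2.1) / 10 kΩ = 8.9 / 10 = 0.89 mA.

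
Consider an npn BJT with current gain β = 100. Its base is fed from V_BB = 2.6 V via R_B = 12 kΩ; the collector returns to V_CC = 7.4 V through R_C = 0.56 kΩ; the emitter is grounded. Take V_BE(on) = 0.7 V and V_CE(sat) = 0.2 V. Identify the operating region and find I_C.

saturation; I_C ≈ 13 mA

Assume active: I_B = (2.6 − 0.7)/12 = 0.158 mA, giving I_C = β·I_B = 15.8 mA.
But then V_CE = 7.4 − 15.8×0.56 = -1.47 V < V_CE(sat) = 0.2 V — impossible in the active region.
So the transistor is saturated. With V_CE = 0.2 V, I_C = (V_CC − 0.2)/R_C = 7.2/0.56 = 12.9 mA.
Check: β·I_B = 15.8 mA > I_C = 12.9 mA, confirming saturation.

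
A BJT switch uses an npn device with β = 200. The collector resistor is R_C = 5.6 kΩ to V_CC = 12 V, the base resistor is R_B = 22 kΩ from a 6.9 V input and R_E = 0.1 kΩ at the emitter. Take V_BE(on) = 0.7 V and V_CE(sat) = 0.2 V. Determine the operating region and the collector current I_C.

saturation; I_C ≈ 2.1 mA

Assume active: I_B = (6.9 − 0.7)/(22 + 201×0.1) = 0.147 mA, I_C = β·I_B = 29.5 mA.
Then V_CE = 12 − 29.5×5.6 − 29.6×0.1 = -156 V < 0.2 V — the active assumption fails.
Re-solve with V_CE = 0.2 V. KCL at the emitter: V_E/R_E = (V_BB−0.7−V_E)/R_B + (V_CC−0.2−V_E)/R_C, giving V_E = 0.234 V.
I_C = (V_CC − 0.2 − V_E)/R_C = (11.8 − 0.234)/5.6 = 2.07 mA.
Check: I_B = (6.2 − 0.234)/22 = 0.271 mA, and β·I_B = 54.2 mA > I_C, confirming saturation.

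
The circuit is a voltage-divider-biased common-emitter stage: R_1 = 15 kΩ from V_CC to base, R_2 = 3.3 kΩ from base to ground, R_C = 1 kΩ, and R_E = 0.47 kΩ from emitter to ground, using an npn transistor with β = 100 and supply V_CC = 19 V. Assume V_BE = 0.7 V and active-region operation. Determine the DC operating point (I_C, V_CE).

Thevenize the base divider: V_Th = V_CC·R_2/(R_1+R_2) = 19×3.3/18.3 = 3.43 V, R_Th = R_1‖R_2 = 2.7 kΩ.
Base-emitter loop: V_Th = I_B·R_Th + V_BE + (β+1)I_B·R_E, so I_B = (3.43 − 0.7) / (2.7 + 101×0.47) = 0.0543 mA.
I_C = β·I_B = 100×0.0543 = 5.43 mA, and I_E = (β+1)I_B = 5.49 mA.
V_CE = V_CC − I_C·R_C − I_E·R_E = 19 − 5.43×1 − 5.49×0.47 = 11 V.
V_CE = 11 V > 0.2 V confirms active-region operation.

I_C ≈ 5.4 mA, V_CE ≈ 11 V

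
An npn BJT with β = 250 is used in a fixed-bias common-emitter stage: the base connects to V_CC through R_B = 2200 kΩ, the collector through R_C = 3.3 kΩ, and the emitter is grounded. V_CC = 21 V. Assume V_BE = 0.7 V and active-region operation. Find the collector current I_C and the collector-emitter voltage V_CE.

Base loop: V_CC = I_B·R_B + V_BE, so I_B = (21 − 0.7)/2200 kΩ = 0.00923 mA.
In the active region I_C = β·I_B = 250 × 0.00923 = 2.31 mA.
Collector loop: V_CE = V_CC − I_C·R_C = 21 − 2.31×3.3 = 13.4 V.
Since V_CE = 13.4 V > V_CE(sat) ≈ 0.2 V, the transistor is in the active region as assumed.

I_C ≈ 2.3 mA, V_CE ≈ 13 V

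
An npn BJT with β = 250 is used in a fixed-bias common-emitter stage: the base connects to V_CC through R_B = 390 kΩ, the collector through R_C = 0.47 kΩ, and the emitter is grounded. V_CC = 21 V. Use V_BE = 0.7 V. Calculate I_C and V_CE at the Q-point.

I_C ≈ 13 mA, V_CE ≈ 15 V

Base loop: V_CC = I_B·R_B + V_BE, so I_B = (21 − 0.7)/390 kΩ = 0.0521 mA.
In the active region I_C = β·I_B = 250 × 0.0521 = 13 mA.
Collector loop: V_CE = V_CC − I_C·R_C = 21 − 13×0.47 = 14.9 V.
Since V_CE = 14.9 V > V_CE(sat) ≈ 0.2 V, the transistor is in the active region as assumed.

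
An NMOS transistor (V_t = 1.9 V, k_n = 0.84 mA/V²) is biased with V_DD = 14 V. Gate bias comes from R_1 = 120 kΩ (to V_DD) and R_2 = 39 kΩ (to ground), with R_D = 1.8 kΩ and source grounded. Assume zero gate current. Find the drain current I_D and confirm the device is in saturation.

I_D ≈ 0.99 mA

V_G = V_DD·R_2/(R_1+R_2) = 14×39/159 = 3.43 V. With the source grounded, V_GS = V_G = 3.43 V.
Assume saturation: I_D = (k_n/2)(V_GS − V_t)² = (0.84/2)×(3.43 − 1.9)² = 0.42×1.53² = 0.988 mA.
V_DS = V_DD − I_D·R_D = 14 − 0.988×1.8 = 12.2 V.
Saturation requires V_DS ≥ V_GS − V_t = 1.53 V; 12.2 ≥ 1.53 ✓.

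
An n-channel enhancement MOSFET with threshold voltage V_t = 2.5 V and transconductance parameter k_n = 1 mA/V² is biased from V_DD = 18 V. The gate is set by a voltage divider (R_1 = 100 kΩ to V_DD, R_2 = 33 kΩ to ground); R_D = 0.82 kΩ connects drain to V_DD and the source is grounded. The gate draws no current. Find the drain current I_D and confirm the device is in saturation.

V_G = V_DD·R_2/(R_1+R_2) = 18×33/133 = 4.47 V. With the source grounded, V_GS = V_G = 4.47 V.
Assume saturation: I_D = (k_n/2)(V_GS − V_t)² = (1/2)×(4.47 − 2.5)² = 0.5×1.97² = 1.93 mA.
V_DS = V_DD − I_D·R_D = 18 − 1.93×0.82 = 16.4 V.
Saturation requires V_DS ≥ V_GS − V_t = 1.97 V; 16.4 ≥ 1.97 ✓.

I_D ≈ 1.9 mA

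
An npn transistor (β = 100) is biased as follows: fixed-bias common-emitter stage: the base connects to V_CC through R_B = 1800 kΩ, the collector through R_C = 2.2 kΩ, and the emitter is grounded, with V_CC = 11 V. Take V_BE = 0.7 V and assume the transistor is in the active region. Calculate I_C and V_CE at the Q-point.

I_C ≈ 0.57 mA, V_CE ≈ 9.7 V

Base loop: V_CC = I_B·R_B + V_BE, so I_B = (11 − 0.7)/1800 kΩ = 0.00572 mA.
In the active region I_C = β·I_B = 100 × 0.00572 = 0.572 mA.
Collector loop: V_CE = V_CC − I_C·R_C = 11 − 0.572×2.2 = 9.74 V.
Since V_CE = 9.74 V > V_CE(sat) ≈ 0.2 V, the transistor is in the active region as assumed.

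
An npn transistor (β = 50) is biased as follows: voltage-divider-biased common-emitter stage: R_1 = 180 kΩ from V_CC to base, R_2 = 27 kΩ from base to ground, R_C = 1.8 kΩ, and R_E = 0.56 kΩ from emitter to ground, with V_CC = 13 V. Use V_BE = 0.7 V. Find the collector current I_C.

I_C ≈ 0.96 mA

Thevenize the base divider: V_Th = V_CC·R_2/(R_1+R_2) = 13×27/207 = 1.7 V, R_Th = R_1‖R_2 = 23.5 kΩ.
Base-emitter loop: V_Th = I_B·R_Th + V_BE + (β+1)I_B·R_E, so I_B = (1.7 − 0.7) / (23.5 + 51×0.56) = 0.0191 mA.
I_C = β·I_B = 50×0.0191 = 0.957 mA, and I_E = (β+1)I_B = 0.976 mA.
V_CE = V_CC − I_C·R_C − I_E·R_E = 13 − 0.957×1.8 − 0.976×0.56 = 10.7 V.
V_CE = 10.7 V > 0.2 V confirms active-region operation.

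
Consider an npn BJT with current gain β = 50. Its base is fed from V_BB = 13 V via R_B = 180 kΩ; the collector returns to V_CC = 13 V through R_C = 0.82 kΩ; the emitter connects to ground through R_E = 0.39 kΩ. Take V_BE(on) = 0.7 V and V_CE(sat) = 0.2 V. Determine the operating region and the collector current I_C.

Assume active. Base-emitter loop: I_B = (V_BB − V_BE)/(R_B + (β+1)R_E) = (13 − 0.7)/(180 + 51×0.39) = 0.0615 mA.
I_C = β·I_B = 50×0.0615 = 3.08 mA.
V_CE = V_CC − I_C·R_C − I_E·R_E = 13 − 3.08×0.82 − 3.14×0.39 = 9.25 V > V_CE(sat), so the active-region assumption holds.

active; I_C ≈ 3.1 mA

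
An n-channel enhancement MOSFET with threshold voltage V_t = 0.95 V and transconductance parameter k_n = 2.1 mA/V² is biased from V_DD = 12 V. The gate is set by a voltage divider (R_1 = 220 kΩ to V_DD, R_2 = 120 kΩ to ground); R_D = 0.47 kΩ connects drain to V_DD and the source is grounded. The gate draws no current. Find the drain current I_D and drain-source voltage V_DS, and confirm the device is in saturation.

I_D ≈ 11 mA, V_DS ≈ 6.7 V

V_G = V_DD·R_2/(R_1+R_2) = 12×120/340 = 4.24 V. With the source grounded, V_GS = V_G = 4.24 V.
Assume saturation: I_D = (k_n/2)(V_GS − V_t)² = (2.1/2)×(4.24 − 0.95)² = 1.05×3.29² = 11.3 mA.
V_DS = V_DD − I_D·R_D = 12 − 11.3×0.47 = 6.67 V.
Saturation requires V_DS ≥ V_GS − V_t = 3.29 V; 6.67 ≥ 3.29 ✓.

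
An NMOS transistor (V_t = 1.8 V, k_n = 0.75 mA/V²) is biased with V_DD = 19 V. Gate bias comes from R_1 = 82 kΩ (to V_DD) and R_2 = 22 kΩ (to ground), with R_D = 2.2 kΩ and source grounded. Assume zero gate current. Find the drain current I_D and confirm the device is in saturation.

V_G = V_DD·R_2/(R_1+R_2) = 19×22/104 = 4.02 V. With the source grounded, V_GS = V_G = 4.02 V.
Assume saturation: I_D = (k_n/2)(V_GS − V_t)² = (0.75/2)×(4.02 − 1.8)² = 0.375×2.22² = 1.85 mA.
V_DS = V_DD − I_D·R_D = 19 − 1.85×2.2 = 14.9 V.
Saturation requires V_DS ≥ V_GS − V_t = 2.22 V; 14.9 ≥ 2.22 ✓.

I_D ≈ 1.8 mA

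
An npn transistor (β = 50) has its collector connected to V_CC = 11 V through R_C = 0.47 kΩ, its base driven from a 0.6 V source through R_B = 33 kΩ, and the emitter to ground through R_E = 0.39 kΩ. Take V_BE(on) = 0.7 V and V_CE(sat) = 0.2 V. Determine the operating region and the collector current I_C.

V_BB = 0.6 V ≤ V_BE(on) = 0.7 V, so the base-emitter junction is not forward biased.
The transistor is in cutoff: I_B = I_C = 0.

cutoff; I_C ≈ 0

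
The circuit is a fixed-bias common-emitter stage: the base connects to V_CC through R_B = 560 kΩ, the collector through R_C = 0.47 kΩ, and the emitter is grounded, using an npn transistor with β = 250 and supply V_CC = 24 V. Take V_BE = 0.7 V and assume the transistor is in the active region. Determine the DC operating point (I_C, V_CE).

I_C ≈ 10 mA, V_CE ≈ 19 V

Base loop: V_CC = I_B·R_B + V_BE, so I_B = (24 − 0.7)/560 kΩ = 0.0416 mA.
In the active region I_C = β·I_B = 250 × 0.0416 = 10.4 mA.
Collector loop: V_CE = V_CC − I_C·R_C = 24 − 10.4×0.47 = 19.1 V.
Since V_CE = 19.1 V > V_CE(sat) ≈ 0.2 V, the transistor is in the active region as assumed.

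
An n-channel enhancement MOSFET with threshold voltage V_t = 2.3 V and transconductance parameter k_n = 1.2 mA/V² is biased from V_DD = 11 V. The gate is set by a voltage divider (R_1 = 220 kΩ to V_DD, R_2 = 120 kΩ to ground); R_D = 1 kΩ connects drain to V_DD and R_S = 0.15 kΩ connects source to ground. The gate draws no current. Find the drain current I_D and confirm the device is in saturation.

V_G = V_DD·R_2/(R_1+R_2) = 11×120/340 = 3.88 V.
Assume saturation: I_D = (k_n/2)(V_GS − V_t)² with V_GS = V_G − I_D·R_S = 3.88 − 0.15·I_D.
Substituting gives 0.0135·I_D² − 1.28·I_D + 1.5 = 0, with roots I_D = 1.18 or 94 mA.
The root I_D = 94 mA gives V_GS = -10.2 V ≤ V_t, so take I_D = 1.18 mA.
Then V_GS = 3.7 V and V_DS = V_DD − I_D(R_D+R_S) = 11 − 1.18×1.15 = 9.64 V.
Saturation requires V_DS ≥ V_GS − V_t = 1.4 V; 9.64 ≥ 1.4 ✓.

I_D ≈ 1.2 mA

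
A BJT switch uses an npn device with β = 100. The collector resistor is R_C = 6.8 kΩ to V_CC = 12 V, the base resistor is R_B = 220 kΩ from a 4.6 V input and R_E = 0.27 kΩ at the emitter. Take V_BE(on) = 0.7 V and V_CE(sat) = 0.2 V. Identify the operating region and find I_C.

Assume active. Base-emitter loop: I_B = (V_BB − V_BE)/(R_B + (β+1)R_E) = (4.6 − 0.7)/(220 + 101×0.27) = 0.0158 mA.
I_C = β·I_B = 100×0.0158 = 1.58 mA.
V_CE = V_CC − I_C·R_C − I_E·R_E = 12 − 1.58×6.8 − 1.59×0.27 = 0.845 V > V_CE(sat), so the active-region assumption holds.

active; I_C ≈ 1.6 mA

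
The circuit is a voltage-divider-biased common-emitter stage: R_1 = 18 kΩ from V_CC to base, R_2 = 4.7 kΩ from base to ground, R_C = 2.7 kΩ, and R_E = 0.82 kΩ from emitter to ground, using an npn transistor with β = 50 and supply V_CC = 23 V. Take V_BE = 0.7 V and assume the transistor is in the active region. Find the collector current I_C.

Thevenize the base divider: V_Th = V_CC·R_2/(R_1+R_2) = 23×4.7/22.7 = 4.76 V, R_Th = R_1‖R_2 = 3.73 kΩ.
Base-emitter loop: V_Th = I_B·R_Th + V_BE + (β+1)I_B·R_E, so I_B = (4.76 − 0.7) / (3.73 + 51×0.82) = 0.0892 mA.
I_C = β·I_B = 50×0.0892 = 4.46 mA, and I_E = (β+1)I_B = 4.55 mA.
V_CE = V_CC − I_C·R_C − I_E·R_E = 23 − 4.46×2.7 − 4.55×0.82 = 7.23 V.
V_CE = 7.23 V > 0.2 V confirms active-region operation.

I_C ≈ 4.5 mA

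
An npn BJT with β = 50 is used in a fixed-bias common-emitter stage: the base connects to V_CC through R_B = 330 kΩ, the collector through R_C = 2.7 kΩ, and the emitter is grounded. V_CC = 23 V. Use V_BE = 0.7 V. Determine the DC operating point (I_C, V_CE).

Base loop: V_CC = I_B·R_B + V_BE, so I_B = (23 − 0.7)/330 kΩ = 0.0676 mA.
In the active region I_C = β·I_B = 50 × 0.0676 = 3.38 mA.
Collector loop: V_CE = V_CC − I_C·R_C = 23 − 3.38×2.7 = 13.9 V.
Since V_CE = 13.9 V > V_CE(sat) ≈ 0.2 V, the transistor is in the active region as assumed.

I_C ≈ 3.4 mA, V_CE ≈ 14 V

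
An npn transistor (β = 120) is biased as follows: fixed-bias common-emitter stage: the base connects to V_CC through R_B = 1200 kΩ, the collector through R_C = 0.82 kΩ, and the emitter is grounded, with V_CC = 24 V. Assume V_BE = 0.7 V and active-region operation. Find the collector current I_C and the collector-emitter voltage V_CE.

Base loop: V_CC = I_B·R_B + V_BE, so I_B = (24 − 0.7)/1200 kΩ = 0.0194 mA.
In the active region I_C = β·I_B = 120 × 0.0194 = 2.33 mA.
Collector loop: V_CE = V_CC − I_C·R_C = 24 − 2.33×0.82 = 22.1 V.
Since V_CE = 22.1 V > V_CE(sat) ≈ 0.2 V, the transistor is in the active region as assumed.

I_C ≈ 2.3 mA, V_CE ≈ 22 V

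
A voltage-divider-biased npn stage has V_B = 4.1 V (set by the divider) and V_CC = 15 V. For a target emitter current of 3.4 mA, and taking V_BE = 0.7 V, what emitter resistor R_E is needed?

R_E ≈ 1 kΩ

V_E = V_B − V_BE = 4.1 − 0.7 = 3.4 V.
R_E = V_E / I_E = 3.4 / 3.4 = 1 kΩ.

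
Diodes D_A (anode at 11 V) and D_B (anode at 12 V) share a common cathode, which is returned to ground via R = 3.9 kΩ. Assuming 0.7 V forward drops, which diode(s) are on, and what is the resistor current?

Assume both conduct. Then node N would need to be at both 11−0.7 = 10.3 V and 12−0.7 = 11.3 V, which is impossible.
Assume only D_B conducts: V_N = 12 − 0.7 = 11.3 V, so I_R = 11.3/3.9 = 2.9 mA.
Check D_A: its anode-to-cathode voltage is 11 − 11.3 = -0.3 V < 0.7 V, so it is off. The assumption is consistent.

Only D_B conducts; I_R ≈ 2.9 mA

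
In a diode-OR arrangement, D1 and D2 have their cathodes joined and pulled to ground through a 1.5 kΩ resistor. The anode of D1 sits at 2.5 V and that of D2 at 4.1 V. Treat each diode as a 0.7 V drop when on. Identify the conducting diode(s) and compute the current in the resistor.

Assume both conduct. Then node N would need to be at both 2.5−0.7 = 1.8 V and 4.1−0.7 = 3.4 V, which is impossible.
Assume only D2 conducts: V_N = 4.1 − 0.7 = 3.4 V, so I_R = 3.4/1.5 = 2.27 mA.
Check D1: its anode-to-cathode voltage is 2.5 − 3.4 = -0.9 V < 0.7 V, so it is off. The assumption is consistent.

Only D2 conducts; I_R ≈ 2.3 mA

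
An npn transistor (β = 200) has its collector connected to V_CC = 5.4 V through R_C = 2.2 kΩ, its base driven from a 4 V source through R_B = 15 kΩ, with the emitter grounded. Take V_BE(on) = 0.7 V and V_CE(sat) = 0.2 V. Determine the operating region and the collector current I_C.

Assume active: I_B = (4 − 0.7)/15 = 0.22 mA, giving I_C = β·I_B = 44 mA.
But then V_CE = 5.4 − 44×2.2 = -91.4 V < V_CE(sat) = 0.2 V — impossible in the active region.
So the transistor is saturated. With V_CE = 0.2 V, I_C = (V_CC − 0.2)/R_C = 5.2/2.2 = 2.36 mA.
Check: β·I_B = 44 mA > I_C = 2.36 mA, confirming saturation.

saturation; I_C ≈ 2.4 mA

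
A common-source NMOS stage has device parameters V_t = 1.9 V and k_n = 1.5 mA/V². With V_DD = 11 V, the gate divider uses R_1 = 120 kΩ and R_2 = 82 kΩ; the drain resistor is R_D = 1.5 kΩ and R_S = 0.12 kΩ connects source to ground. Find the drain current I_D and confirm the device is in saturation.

V_G = V_DD·R_2/(R_1+R_2) = 11×82/202 = 4.47 V.
Assume saturation: I_D = (k_n/2)(V_GS − V_t)² with V_GS = V_G − I_D·R_S = 4.47 − 0.12·I_D.
Substituting gives 0.0108·I_D² − 1.46·I_D + 4.94 = 0, with roots I_D = 3.47 or 132 mA.
The root I_D = 132 mA gives V_GS = -11.4 V ≤ V_t, so take I_D = 3.47 mA.
Then V_GS = 4.05 V and V_DS = V_DD − I_D(R_D+R_S) = 11 − 3.47×1.62 = 5.39 V.
Saturation requires V_DS ≥ V_GS − V_t = 2.15 V; 5.39 ≥ 2.15 ✓.

I_D ≈ 3.5 mA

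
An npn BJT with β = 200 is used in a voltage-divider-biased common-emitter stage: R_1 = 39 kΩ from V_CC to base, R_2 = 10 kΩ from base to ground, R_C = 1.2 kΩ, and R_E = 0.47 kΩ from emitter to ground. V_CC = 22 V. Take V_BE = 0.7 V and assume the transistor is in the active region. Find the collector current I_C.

Thevenize the base divider: V_Th = V_CC·R_2/(R_1+R_2) = 22×10/49 = 4.49 V, R_Th = R_1‖R_2 = 7.96 kΩ.
Base-emitter loop: V_Th = I_B·R_Th + V_BE + (β+1)I_B·R_E, so I_B = (4.49 − 0.7) / (7.96 + 201×0.47) = 0.037 mA.
I_C = β·I_B = 200×0.037 = 7.4 mA, and I_E = (β+1)I_B = 7.44 mA.
V_CE = V_CC − I_C·R_C − I_E·R_E = 22 − 7.4×1.2 − 7.44×0.47 = 9.62 V.
V_CE = 9.62 V > 0.2 V confirms active-region operation.

I_C ≈ 7.4 mA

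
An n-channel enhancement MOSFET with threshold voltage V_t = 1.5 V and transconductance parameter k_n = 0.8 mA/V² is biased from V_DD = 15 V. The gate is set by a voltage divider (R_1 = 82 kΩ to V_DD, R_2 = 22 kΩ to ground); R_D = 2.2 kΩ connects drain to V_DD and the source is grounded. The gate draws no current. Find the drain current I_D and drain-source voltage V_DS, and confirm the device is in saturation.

I_D ≈ 1.1 mA, V_DS ≈ 13 V

V_G = V_DD·R_2/(R_1+R_2) = 15×22/104 = 3.17 V. With the source grounded, V_GS = V_G = 3.17 V.
Assume saturation: I_D = (k_n/2)(V_GS − V_t)² = (0.8/2)×(3.17 − 1.5)² = 0.4×1.67² = 1.12 mA.
V_DS = V_DD − I_D·R_D = 15 − 1.12×2.2 = 12.5 V.
Saturation requires V_DS ≥ V_GS − V_t = 1.67 V; 12.5 ≥ 1.67 ✓.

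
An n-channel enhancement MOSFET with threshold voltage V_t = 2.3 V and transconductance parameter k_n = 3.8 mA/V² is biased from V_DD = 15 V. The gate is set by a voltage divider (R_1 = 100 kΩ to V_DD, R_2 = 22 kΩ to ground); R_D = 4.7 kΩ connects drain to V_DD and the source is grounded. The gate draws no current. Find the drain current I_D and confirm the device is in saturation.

V_G = V_DD·R_2/(R_1+R_2) = 15×22/122 = 2.7 V. With the source grounded, V_GS = V_G = 2.7 V.
Assume saturation: I_D = (k_n/2)(V_GS − V_t)² = (3.8/2)×(2.7 − 2.3)² = 1.9×0.405² = 0.312 mA.
V_DS = V_DD − I_D·R_D = 15 − 0.312×4.7 = 13.5 V.
Saturation requires V_DS ≥ V_GS − V_t = 0.405 V; 13.5 ≥ 0.405 ✓.

I_D ≈ 0.31 mA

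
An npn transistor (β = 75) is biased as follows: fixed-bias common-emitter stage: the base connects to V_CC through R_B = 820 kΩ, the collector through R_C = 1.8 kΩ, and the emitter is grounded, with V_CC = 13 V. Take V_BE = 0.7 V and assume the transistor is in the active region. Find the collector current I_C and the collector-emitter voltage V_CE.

Base loop: V_CC = I_B·R_B + V_BE, so I_B = (13 − 0.7)/820 kΩ = 0.015 mA.
In the active region I_C = β·I_B = 75 × 0.015 = 1.12 mA.
Collector loop: V_CE = V_CC − I_C·R_C = 13 − 1.12×1.8 = 11 V.
Since V_CE = 11 V > V_CE(sat) ≈ 0.2 V, the transistor is in the active region as assumed.

I_C ≈ 1.1 mA, V_CE ≈ 11 V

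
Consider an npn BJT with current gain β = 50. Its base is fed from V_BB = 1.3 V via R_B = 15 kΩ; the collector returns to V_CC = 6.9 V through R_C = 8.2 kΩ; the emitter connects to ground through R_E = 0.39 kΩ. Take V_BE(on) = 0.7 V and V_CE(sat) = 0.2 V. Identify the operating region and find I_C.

Assume active: I_B = (1.3 − 0.7)/(15 + 51×0.39) = 0.0172 mA, I_C = β·I_B = 0.86 mA.
Then V_CE = 6.9 − 0.86×8.2 − 0.877×0.39 = -0.493 V < 0.2 V — the active assumption fails.
Re-solve with V_CE = 0.2 V. KCL at the emitter: V_E/R_E = (V_BB−0.7−V_E)/R_B + (V_CC−0.2−V_E)/R_C, giving V_E = 0.311 V.
I_C = (V_CC − 0.2 − V_E)/R_C = (6.7 − 0.311)/8.2 = 0.779 mA.
Check: I_B = (0.6 − 0.311)/15 = 0.0192 mA, and β·I_B = 0.962 mA > I_C, confirming saturation.

saturation; I_C ≈ 0.78 mA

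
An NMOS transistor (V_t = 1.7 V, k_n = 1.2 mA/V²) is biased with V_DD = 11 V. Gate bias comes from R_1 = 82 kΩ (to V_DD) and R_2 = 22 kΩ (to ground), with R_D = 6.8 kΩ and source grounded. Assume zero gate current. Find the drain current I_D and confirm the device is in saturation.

I_D ≈ 0.24 mA

V_G = V_DD·R_2/(R_1+R_2) = 11×22/104 = 2.33 V. With the source grounded, V_GS = V_G = 2.33 V.
Assume saturation: I_D = (k_n/2)(V_GS − V_t)² = (1.2/2)×(2.33 − 1.7)² = 0.6×0.627² = 0.236 mA.
V_DS = V_DD − I_D·R_D = 11 − 0.236×6.8 = 9.4 V.
Saturation requires V_DS ≥ V_GS − V_t = 0.627 V; 9.4 ≥ 0.627 ✓.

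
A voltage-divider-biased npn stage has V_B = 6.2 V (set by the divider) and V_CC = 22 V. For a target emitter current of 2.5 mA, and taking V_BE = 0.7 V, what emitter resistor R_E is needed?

R_E ≈ 2.2 kΩ

V_E = V_B − V_BE = 6.2 − 0.7 = 5.5 V.
R_E = V_E / I_E = 5.5 / 2.5 = 2.2 kΩ.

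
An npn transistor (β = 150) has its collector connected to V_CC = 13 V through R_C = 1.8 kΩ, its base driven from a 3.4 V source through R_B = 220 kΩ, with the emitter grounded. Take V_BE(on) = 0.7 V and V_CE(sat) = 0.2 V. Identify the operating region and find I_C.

Assume active. Base-emitter loop: I_B = (V_BB − V_BE)/R_B = (3.4 − 0.7)/220 = 0.0123 mA.
I_C = β·I_B = 150×0.0123 = 1.84 mA.
V_CE = V_CC − I_C·R_C = 13 − 1.84×1.8 = 9.69 V > V_CE(sat), so the active-region assumption holds.

active; I_C ≈ 1.8 mA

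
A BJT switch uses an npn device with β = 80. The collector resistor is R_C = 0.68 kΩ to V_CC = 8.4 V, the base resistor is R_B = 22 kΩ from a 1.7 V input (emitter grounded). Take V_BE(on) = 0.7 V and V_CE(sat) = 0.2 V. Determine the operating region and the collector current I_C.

active; I_C ≈ 3.6 mA

Assume active. Base-emitter loop: I_B = (V_BB − V_BE)/R_B = (1.7 − 0.7)/22 = 0.0455 mA.
I_C = β·I_B = 80×0.0455 = 3.64 mA.
V_CE = V_CC − I_C·R_C = 8.4 − 3.64×0.68 = 5.93 V > V_CE(sat), so the active-region assumption holds.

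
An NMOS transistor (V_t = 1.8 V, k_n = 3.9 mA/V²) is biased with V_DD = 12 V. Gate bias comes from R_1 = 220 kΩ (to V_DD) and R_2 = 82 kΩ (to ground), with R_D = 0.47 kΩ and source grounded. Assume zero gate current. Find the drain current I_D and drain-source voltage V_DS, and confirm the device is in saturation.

V_G = V_DD·R_2/(R_1+R_2) = 12×82/302 = 3.26 V. With the source grounded, V_GS = V_G = 3.26 V.
Assume saturation: I_D = (k_n/2)(V_GS − V_t)² = (3.9/2)×(3.26 − 1.8)² = 1.95×1.46² = 4.15 mA.
V_DS = V_DD − I_D·R_D = 12 − 4.15×0.47 = 10.1 V.
Saturation requires V_DS ≥ V_GS − V_t = 1.46 V; 10.1 ≥ 1.46 ✓.

I_D ≈ 4.1 mA, V_DS ≈ 10 V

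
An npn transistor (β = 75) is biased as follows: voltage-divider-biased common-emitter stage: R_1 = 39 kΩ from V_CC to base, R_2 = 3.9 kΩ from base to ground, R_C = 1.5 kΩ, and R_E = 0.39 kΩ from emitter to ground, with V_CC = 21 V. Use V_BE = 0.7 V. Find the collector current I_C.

Thevenize the base divider: V_Th = V_CC·R_2/(R_1+R_2) = 21×3.9/42.9 = 1.91 V, R_Th = R_1‖R_2 = 3.55 kΩ.
Base-emitter loop: V_Th = I_B·R_Th + V_BE + (β+1)I_B·R_E, so I_B = (1.91 − 0.7) / (3.55 + 76×0.39) = 0.0364 mA.
I_C = β·I_B = 75×0.0364 = 2.73 mA, and I_E = (β+1)I_B = 2.77 mA.
V_CE = V_CC − I_C·R_C − I_E·R_E = 21 − 2.73×1.5 − 2.77×0.39 = 15.8 V.
V_CE = 15.8 V > 0.2 V confirms active-region operation.

I_C ≈ 2.7 mA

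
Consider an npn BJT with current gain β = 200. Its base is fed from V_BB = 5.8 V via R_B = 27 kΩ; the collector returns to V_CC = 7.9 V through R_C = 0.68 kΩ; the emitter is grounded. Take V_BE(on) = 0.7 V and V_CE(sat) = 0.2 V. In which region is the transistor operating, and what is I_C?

saturation; I_C ≈ 11 mA

Assume active: I_B = (5.8 − 0.7)/27 = 0.189 mA, giving I_C = β·I_B = 37.8 mA.
But then V_CE = 7.9 − 37.8×0.68 = -17.8 V < V_CE(sat) = 0.2 V — impossible in the active region.
So the transistor is saturated. With V_CE = 0.2 V, I_C = (V_CC − 0.2)/R_C = 7.7/0.68 = 11.3 mA.
Check: β·I_B = 37.8 mA > I_C = 11.3 mA, confirming saturation.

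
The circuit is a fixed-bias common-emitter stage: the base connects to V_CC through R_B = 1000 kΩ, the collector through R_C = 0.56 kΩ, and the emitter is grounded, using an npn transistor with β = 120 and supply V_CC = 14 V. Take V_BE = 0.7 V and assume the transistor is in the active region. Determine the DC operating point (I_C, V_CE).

Base loop: V_CC = I_B·R_B + V_BE, so I_B = (14 − 0.7)/1000 kΩ = 0.0133 mA.
In the active region I_C = β·I_B = 120 × 0.0133 = 1.6 mA.
Collector loop: V_CE = V_CC − I_C·R_C = 14 − 1.6×0.56 = 13.1 V.
Since V_CE = 13.1 V > V_CE(sat) ≈ 0.2 V, the transistor is in the active region as assumed.

I_C ≈ 1.6 mA, V_CE ≈ 13 V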